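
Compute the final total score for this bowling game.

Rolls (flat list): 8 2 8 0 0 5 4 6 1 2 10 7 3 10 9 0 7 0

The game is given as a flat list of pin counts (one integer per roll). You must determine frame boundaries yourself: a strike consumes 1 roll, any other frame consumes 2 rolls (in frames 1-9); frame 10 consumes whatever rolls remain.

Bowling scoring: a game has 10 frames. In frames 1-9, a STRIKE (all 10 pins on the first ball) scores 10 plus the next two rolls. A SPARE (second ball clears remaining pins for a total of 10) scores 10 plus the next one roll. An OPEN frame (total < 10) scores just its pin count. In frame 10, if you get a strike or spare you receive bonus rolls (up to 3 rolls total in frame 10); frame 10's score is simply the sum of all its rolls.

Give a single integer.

Frame 1: SPARE (8+2=10). 10 + next roll (8) = 18. Cumulative: 18
Frame 2: OPEN (8+0=8). Cumulative: 26
Frame 3: OPEN (0+5=5). Cumulative: 31
Frame 4: SPARE (4+6=10). 10 + next roll (1) = 11. Cumulative: 42
Frame 5: OPEN (1+2=3). Cumulative: 45
Frame 6: STRIKE. 10 + next two rolls (7+3) = 20. Cumulative: 65
Frame 7: SPARE (7+3=10). 10 + next roll (10) = 20. Cumulative: 85
Frame 8: STRIKE. 10 + next two rolls (9+0) = 19. Cumulative: 104
Frame 9: OPEN (9+0=9). Cumulative: 113
Frame 10: OPEN. Sum of all frame-10 rolls (7+0) = 7. Cumulative: 120

Answer: 120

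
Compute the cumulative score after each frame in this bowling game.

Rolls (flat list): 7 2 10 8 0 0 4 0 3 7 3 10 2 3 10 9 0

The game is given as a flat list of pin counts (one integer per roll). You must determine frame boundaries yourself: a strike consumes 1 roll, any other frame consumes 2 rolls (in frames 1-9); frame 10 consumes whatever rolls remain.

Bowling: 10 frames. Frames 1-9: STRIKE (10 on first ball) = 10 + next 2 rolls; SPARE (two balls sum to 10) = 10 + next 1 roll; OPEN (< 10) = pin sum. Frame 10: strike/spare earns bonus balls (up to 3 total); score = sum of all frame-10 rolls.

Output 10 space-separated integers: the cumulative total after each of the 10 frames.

Frame 1: OPEN (7+2=9). Cumulative: 9
Frame 2: STRIKE. 10 + next two rolls (8+0) = 18. Cumulative: 27
Frame 3: OPEN (8+0=8). Cumulative: 35
Frame 4: OPEN (0+4=4). Cumulative: 39
Frame 5: OPEN (0+3=3). Cumulative: 42
Frame 6: SPARE (7+3=10). 10 + next roll (10) = 20. Cumulative: 62
Frame 7: STRIKE. 10 + next two rolls (2+3) = 15. Cumulative: 77
Frame 8: OPEN (2+3=5). Cumulative: 82
Frame 9: STRIKE. 10 + next two rolls (9+0) = 19. Cumulative: 101
Frame 10: OPEN. Sum of all frame-10 rolls (9+0) = 9. Cumulative: 110

Answer: 9 27 35 39 42 62 77 82 101 110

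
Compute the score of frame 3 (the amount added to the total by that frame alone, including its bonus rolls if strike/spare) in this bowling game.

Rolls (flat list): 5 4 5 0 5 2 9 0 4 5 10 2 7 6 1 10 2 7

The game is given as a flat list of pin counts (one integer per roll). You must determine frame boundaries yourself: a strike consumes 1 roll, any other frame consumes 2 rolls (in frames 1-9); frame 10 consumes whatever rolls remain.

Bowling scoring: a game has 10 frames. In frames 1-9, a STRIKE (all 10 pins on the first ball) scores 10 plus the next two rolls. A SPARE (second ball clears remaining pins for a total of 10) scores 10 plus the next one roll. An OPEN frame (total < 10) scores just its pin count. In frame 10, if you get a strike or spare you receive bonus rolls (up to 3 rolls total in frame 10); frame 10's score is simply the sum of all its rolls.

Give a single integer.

Answer: 7

Derivation:
Frame 1: OPEN (5+4=9). Cumulative: 9
Frame 2: OPEN (5+0=5). Cumulative: 14
Frame 3: OPEN (5+2=7). Cumulative: 21
Frame 4: OPEN (9+0=9). Cumulative: 30
Frame 5: OPEN (4+5=9). Cumulative: 39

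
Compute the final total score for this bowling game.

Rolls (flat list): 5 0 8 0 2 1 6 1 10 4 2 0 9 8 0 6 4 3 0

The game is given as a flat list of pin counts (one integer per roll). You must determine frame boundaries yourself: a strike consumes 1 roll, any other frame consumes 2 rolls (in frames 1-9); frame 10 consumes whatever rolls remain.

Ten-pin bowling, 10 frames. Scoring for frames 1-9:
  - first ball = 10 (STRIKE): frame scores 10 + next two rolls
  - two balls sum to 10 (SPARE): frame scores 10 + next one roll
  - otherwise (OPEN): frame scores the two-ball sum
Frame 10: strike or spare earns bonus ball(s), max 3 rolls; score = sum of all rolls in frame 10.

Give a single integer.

Frame 1: OPEN (5+0=5). Cumulative: 5
Frame 2: OPEN (8+0=8). Cumulative: 13
Frame 3: OPEN (2+1=3). Cumulative: 16
Frame 4: OPEN (6+1=7). Cumulative: 23
Frame 5: STRIKE. 10 + next two rolls (4+2) = 16. Cumulative: 39
Frame 6: OPEN (4+2=6). Cumulative: 45
Frame 7: OPEN (0+9=9). Cumulative: 54
Frame 8: OPEN (8+0=8). Cumulative: 62
Frame 9: SPARE (6+4=10). 10 + next roll (3) = 13. Cumulative: 75
Frame 10: OPEN. Sum of all frame-10 rolls (3+0) = 3. Cumulative: 78

Answer: 78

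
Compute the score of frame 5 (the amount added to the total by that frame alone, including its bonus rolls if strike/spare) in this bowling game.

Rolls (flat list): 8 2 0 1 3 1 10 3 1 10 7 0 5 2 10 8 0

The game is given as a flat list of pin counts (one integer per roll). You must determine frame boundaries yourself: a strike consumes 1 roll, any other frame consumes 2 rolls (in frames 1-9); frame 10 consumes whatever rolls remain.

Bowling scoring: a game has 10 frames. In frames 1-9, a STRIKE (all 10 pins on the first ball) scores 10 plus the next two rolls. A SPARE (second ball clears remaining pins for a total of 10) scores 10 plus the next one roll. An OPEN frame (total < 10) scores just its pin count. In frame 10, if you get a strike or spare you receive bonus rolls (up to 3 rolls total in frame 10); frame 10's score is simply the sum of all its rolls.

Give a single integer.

Answer: 4

Derivation:
Frame 1: SPARE (8+2=10). 10 + next roll (0) = 10. Cumulative: 10
Frame 2: OPEN (0+1=1). Cumulative: 11
Frame 3: OPEN (3+1=4). Cumulative: 15
Frame 4: STRIKE. 10 + next two rolls (3+1) = 14. Cumulative: 29
Frame 5: OPEN (3+1=4). Cumulative: 33
Frame 6: STRIKE. 10 + next two rolls (7+0) = 17. Cumulative: 50
Frame 7: OPEN (7+0=7). Cumulative: 57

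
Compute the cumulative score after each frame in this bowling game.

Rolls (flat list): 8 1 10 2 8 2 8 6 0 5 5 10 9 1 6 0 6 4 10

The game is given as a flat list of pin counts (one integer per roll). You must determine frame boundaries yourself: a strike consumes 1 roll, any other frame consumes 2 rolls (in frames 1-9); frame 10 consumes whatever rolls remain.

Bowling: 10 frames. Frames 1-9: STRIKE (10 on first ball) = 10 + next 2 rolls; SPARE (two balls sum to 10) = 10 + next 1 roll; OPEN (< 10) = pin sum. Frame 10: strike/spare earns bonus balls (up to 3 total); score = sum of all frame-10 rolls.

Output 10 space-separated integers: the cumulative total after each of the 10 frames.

Answer: 9 29 41 57 63 83 103 119 125 145

Derivation:
Frame 1: OPEN (8+1=9). Cumulative: 9
Frame 2: STRIKE. 10 + next two rolls (2+8) = 20. Cumulative: 29
Frame 3: SPARE (2+8=10). 10 + next roll (2) = 12. Cumulative: 41
Frame 4: SPARE (2+8=10). 10 + next roll (6) = 16. Cumulative: 57
Frame 5: OPEN (6+0=6). Cumulative: 63
Frame 6: SPARE (5+5=10). 10 + next roll (10) = 20. Cumulative: 83
Frame 7: STRIKE. 10 + next two rolls (9+1) = 20. Cumulative: 103
Frame 8: SPARE (9+1=10). 10 + next roll (6) = 16. Cumulative: 119
Frame 9: OPEN (6+0=6). Cumulative: 125
Frame 10: SPARE. Sum of all frame-10 rolls (6+4+10) = 20. Cumulative: 145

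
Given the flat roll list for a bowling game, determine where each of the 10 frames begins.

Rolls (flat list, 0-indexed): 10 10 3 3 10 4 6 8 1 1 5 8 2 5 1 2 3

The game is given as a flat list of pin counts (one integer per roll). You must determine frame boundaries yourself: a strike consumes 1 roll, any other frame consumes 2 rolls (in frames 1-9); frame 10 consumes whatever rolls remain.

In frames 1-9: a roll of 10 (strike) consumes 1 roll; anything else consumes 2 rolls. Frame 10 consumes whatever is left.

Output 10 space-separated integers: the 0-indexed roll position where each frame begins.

Answer: 0 1 2 4 5 7 9 11 13 15

Derivation:
Frame 1 starts at roll index 0: roll=10 (strike), consumes 1 roll
Frame 2 starts at roll index 1: roll=10 (strike), consumes 1 roll
Frame 3 starts at roll index 2: rolls=3,3 (sum=6), consumes 2 rolls
Frame 4 starts at roll index 4: roll=10 (strike), consumes 1 roll
Frame 5 starts at roll index 5: rolls=4,6 (sum=10), consumes 2 rolls
Frame 6 starts at roll index 7: rolls=8,1 (sum=9), consumes 2 rolls
Frame 7 starts at roll index 9: rolls=1,5 (sum=6), consumes 2 rolls
Frame 8 starts at roll index 11: rolls=8,2 (sum=10), consumes 2 rolls
Frame 9 starts at roll index 13: rolls=5,1 (sum=6), consumes 2 rolls
Frame 10 starts at roll index 15: 2 remaining rolls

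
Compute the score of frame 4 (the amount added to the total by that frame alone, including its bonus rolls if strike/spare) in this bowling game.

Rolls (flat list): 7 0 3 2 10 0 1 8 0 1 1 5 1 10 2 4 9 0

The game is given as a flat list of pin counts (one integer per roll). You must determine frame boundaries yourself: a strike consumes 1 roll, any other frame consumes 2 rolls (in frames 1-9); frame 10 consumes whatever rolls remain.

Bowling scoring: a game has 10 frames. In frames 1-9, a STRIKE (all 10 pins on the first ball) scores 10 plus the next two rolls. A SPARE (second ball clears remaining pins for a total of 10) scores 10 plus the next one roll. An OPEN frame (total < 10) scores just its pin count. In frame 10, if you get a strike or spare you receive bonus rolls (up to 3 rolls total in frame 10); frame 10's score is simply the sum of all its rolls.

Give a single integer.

Frame 1: OPEN (7+0=7). Cumulative: 7
Frame 2: OPEN (3+2=5). Cumulative: 12
Frame 3: STRIKE. 10 + next two rolls (0+1) = 11. Cumulative: 23
Frame 4: OPEN (0+1=1). Cumulative: 24
Frame 5: OPEN (8+0=8). Cumulative: 32
Frame 6: OPEN (1+1=2). Cumulative: 34

Answer: 1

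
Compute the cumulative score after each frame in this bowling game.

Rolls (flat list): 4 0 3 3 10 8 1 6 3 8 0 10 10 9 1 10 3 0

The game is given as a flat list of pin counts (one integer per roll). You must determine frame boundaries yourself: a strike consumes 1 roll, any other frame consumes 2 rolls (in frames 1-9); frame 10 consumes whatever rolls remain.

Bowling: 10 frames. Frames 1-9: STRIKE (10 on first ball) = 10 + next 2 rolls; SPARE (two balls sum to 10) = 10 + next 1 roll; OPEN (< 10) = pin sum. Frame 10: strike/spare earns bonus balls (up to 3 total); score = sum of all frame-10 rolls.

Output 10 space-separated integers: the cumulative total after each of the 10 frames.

Frame 1: OPEN (4+0=4). Cumulative: 4
Frame 2: OPEN (3+3=6). Cumulative: 10
Frame 3: STRIKE. 10 + next two rolls (8+1) = 19. Cumulative: 29
Frame 4: OPEN (8+1=9). Cumulative: 38
Frame 5: OPEN (6+3=9). Cumulative: 47
Frame 6: OPEN (8+0=8). Cumulative: 55
Frame 7: STRIKE. 10 + next two rolls (10+9) = 29. Cumulative: 84
Frame 8: STRIKE. 10 + next two rolls (9+1) = 20. Cumulative: 104
Frame 9: SPARE (9+1=10). 10 + next roll (10) = 20. Cumulative: 124
Frame 10: STRIKE. Sum of all frame-10 rolls (10+3+0) = 13. Cumulative: 137

Answer: 4 10 29 38 47 55 84 104 124 137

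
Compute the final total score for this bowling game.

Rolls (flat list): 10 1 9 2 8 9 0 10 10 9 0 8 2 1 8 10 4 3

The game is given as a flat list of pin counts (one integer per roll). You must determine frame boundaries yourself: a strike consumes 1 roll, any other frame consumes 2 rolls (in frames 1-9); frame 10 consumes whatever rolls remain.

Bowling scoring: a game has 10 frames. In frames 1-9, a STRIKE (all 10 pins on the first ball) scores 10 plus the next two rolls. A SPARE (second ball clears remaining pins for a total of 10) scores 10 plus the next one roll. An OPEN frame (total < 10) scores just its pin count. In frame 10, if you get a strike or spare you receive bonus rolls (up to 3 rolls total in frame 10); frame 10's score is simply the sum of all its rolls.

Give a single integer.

Answer: 154

Derivation:
Frame 1: STRIKE. 10 + next two rolls (1+9) = 20. Cumulative: 20
Frame 2: SPARE (1+9=10). 10 + next roll (2) = 12. Cumulative: 32
Frame 3: SPARE (2+8=10). 10 + next roll (9) = 19. Cumulative: 51
Frame 4: OPEN (9+0=9). Cumulative: 60
Frame 5: STRIKE. 10 + next two rolls (10+9) = 29. Cumulative: 89
Frame 6: STRIKE. 10 + next two rolls (9+0) = 19. Cumulative: 108
Frame 7: OPEN (9+0=9). Cumulative: 117
Frame 8: SPARE (8+2=10). 10 + next roll (1) = 11. Cumulative: 128
Frame 9: OPEN (1+8=9). Cumulative: 137
Frame 10: STRIKE. Sum of all frame-10 rolls (10+4+3) = 17. Cumulative: 154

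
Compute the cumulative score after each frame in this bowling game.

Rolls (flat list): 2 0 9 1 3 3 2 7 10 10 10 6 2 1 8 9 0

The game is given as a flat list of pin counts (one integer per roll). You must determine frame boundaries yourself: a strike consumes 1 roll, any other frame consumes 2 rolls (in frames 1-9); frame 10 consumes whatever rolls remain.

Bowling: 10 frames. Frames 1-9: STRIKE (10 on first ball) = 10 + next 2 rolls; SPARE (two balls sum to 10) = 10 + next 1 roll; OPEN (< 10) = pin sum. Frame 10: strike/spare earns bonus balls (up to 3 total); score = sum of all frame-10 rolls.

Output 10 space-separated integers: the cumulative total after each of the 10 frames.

Answer: 2 15 21 30 60 86 104 112 121 130

Derivation:
Frame 1: OPEN (2+0=2). Cumulative: 2
Frame 2: SPARE (9+1=10). 10 + next roll (3) = 13. Cumulative: 15
Frame 3: OPEN (3+3=6). Cumulative: 21
Frame 4: OPEN (2+7=9). Cumulative: 30
Frame 5: STRIKE. 10 + next two rolls (10+10) = 30. Cumulative: 60
Frame 6: STRIKE. 10 + next two rolls (10+6) = 26. Cumulative: 86
Frame 7: STRIKE. 10 + next two rolls (6+2) = 18. Cumulative: 104
Frame 8: OPEN (6+2=8). Cumulative: 112
Frame 9: OPEN (1+8=9). Cumulative: 121
Frame 10: OPEN. Sum of all frame-10 rolls (9+0) = 9. Cumulative: 130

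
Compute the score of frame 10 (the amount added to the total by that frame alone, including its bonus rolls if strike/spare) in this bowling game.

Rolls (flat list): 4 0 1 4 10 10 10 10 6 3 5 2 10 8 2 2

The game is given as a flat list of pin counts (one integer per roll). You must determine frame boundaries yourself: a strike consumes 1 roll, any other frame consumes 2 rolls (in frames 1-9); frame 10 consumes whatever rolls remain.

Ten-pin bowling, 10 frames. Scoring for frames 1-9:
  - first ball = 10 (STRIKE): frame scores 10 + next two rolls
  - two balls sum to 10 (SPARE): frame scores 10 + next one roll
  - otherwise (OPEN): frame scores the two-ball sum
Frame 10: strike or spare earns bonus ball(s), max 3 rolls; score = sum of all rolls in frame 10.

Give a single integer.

Frame 1: OPEN (4+0=4). Cumulative: 4
Frame 2: OPEN (1+4=5). Cumulative: 9
Frame 3: STRIKE. 10 + next two rolls (10+10) = 30. Cumulative: 39
Frame 4: STRIKE. 10 + next two rolls (10+10) = 30. Cumulative: 69
Frame 5: STRIKE. 10 + next two rolls (10+6) = 26. Cumulative: 95
Frame 6: STRIKE. 10 + next two rolls (6+3) = 19. Cumulative: 114
Frame 7: OPEN (6+3=9). Cumulative: 123
Frame 8: OPEN (5+2=7). Cumulative: 130
Frame 9: STRIKE. 10 + next two rolls (8+2) = 20. Cumulative: 150
Frame 10: SPARE. Sum of all frame-10 rolls (8+2+2) = 12. Cumulative: 162

Answer: 12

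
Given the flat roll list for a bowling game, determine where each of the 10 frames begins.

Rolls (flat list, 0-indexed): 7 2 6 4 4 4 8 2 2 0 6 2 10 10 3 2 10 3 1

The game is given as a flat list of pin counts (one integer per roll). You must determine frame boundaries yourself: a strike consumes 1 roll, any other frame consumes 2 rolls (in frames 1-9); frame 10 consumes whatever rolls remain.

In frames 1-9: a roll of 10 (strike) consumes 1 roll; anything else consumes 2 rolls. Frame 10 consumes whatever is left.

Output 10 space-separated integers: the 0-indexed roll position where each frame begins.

Answer: 0 2 4 6 8 10 12 13 14 16

Derivation:
Frame 1 starts at roll index 0: rolls=7,2 (sum=9), consumes 2 rolls
Frame 2 starts at roll index 2: rolls=6,4 (sum=10), consumes 2 rolls
Frame 3 starts at roll index 4: rolls=4,4 (sum=8), consumes 2 rolls
Frame 4 starts at roll index 6: rolls=8,2 (sum=10), consumes 2 rolls
Frame 5 starts at roll index 8: rolls=2,0 (sum=2), consumes 2 rolls
Frame 6 starts at roll index 10: rolls=6,2 (sum=8), consumes 2 rolls
Frame 7 starts at roll index 12: roll=10 (strike), consumes 1 roll
Frame 8 starts at roll index 13: roll=10 (strike), consumes 1 roll
Frame 9 starts at roll index 14: rolls=3,2 (sum=5), consumes 2 rolls
Frame 10 starts at roll index 16: 3 remaining rolls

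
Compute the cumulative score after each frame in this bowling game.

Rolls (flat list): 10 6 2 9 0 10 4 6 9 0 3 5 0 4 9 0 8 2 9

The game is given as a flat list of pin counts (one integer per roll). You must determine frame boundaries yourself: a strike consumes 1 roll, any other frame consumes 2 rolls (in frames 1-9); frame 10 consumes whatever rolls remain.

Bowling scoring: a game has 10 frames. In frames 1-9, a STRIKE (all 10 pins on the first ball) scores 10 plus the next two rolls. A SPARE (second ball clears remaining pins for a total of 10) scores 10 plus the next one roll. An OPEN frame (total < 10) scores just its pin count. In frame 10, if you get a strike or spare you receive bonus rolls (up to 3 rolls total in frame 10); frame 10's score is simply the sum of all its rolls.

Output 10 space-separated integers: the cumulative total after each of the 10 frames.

Frame 1: STRIKE. 10 + next two rolls (6+2) = 18. Cumulative: 18
Frame 2: OPEN (6+2=8). Cumulative: 26
Frame 3: OPEN (9+0=9). Cumulative: 35
Frame 4: STRIKE. 10 + next two rolls (4+6) = 20. Cumulative: 55
Frame 5: SPARE (4+6=10). 10 + next roll (9) = 19. Cumulative: 74
Frame 6: OPEN (9+0=9). Cumulative: 83
Frame 7: OPEN (3+5=8). Cumulative: 91
Frame 8: OPEN (0+4=4). Cumulative: 95
Frame 9: OPEN (9+0=9). Cumulative: 104
Frame 10: SPARE. Sum of all frame-10 rolls (8+2+9) = 19. Cumulative: 123

Answer: 18 26 35 55 74 83 91 95 104 123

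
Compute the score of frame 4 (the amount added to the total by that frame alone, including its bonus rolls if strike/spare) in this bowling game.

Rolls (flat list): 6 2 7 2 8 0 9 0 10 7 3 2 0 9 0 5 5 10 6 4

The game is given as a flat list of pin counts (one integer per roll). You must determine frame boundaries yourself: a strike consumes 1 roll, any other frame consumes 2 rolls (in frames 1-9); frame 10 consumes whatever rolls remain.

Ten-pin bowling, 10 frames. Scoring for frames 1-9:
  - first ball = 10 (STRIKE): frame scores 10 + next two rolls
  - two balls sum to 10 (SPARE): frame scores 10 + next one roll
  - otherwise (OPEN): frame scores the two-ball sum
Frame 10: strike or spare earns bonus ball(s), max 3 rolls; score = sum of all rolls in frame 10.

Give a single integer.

Frame 1: OPEN (6+2=8). Cumulative: 8
Frame 2: OPEN (7+2=9). Cumulative: 17
Frame 3: OPEN (8+0=8). Cumulative: 25
Frame 4: OPEN (9+0=9). Cumulative: 34
Frame 5: STRIKE. 10 + next two rolls (7+3) = 20. Cumulative: 54
Frame 6: SPARE (7+3=10). 10 + next roll (2) = 12. Cumulative: 66

Answer: 9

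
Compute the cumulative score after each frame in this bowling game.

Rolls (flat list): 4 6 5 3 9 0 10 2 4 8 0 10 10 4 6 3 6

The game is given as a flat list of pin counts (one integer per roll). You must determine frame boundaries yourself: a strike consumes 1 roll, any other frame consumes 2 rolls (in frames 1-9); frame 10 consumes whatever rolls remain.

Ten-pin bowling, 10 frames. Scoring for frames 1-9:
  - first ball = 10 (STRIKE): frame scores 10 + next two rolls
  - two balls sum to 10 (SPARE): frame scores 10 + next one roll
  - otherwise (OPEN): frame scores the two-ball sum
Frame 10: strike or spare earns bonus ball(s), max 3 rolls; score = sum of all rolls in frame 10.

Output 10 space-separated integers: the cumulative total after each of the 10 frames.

Answer: 15 23 32 48 54 62 86 106 119 128

Derivation:
Frame 1: SPARE (4+6=10). 10 + next roll (5) = 15. Cumulative: 15
Frame 2: OPEN (5+3=8). Cumulative: 23
Frame 3: OPEN (9+0=9). Cumulative: 32
Frame 4: STRIKE. 10 + next two rolls (2+4) = 16. Cumulative: 48
Frame 5: OPEN (2+4=6). Cumulative: 54
Frame 6: OPEN (8+0=8). Cumulative: 62
Frame 7: STRIKE. 10 + next two rolls (10+4) = 24. Cumulative: 86
Frame 8: STRIKE. 10 + next two rolls (4+6) = 20. Cumulative: 106
Frame 9: SPARE (4+6=10). 10 + next roll (3) = 13. Cumulative: 119
Frame 10: OPEN. Sum of all frame-10 rolls (3+6) = 9. Cumulative: 128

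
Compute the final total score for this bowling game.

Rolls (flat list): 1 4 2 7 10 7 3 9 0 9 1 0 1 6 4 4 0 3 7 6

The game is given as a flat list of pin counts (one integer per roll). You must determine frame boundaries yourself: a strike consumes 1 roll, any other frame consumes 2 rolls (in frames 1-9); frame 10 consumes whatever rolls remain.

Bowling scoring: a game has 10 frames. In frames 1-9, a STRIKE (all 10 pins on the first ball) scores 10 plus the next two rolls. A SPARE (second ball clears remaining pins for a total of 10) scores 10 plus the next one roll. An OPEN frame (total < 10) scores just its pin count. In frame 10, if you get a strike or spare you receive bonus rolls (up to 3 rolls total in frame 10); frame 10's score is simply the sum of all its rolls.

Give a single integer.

Frame 1: OPEN (1+4=5). Cumulative: 5
Frame 2: OPEN (2+7=9). Cumulative: 14
Frame 3: STRIKE. 10 + next two rolls (7+3) = 20. Cumulative: 34
Frame 4: SPARE (7+3=10). 10 + next roll (9) = 19. Cumulative: 53
Frame 5: OPEN (9+0=9). Cumulative: 62
Frame 6: SPARE (9+1=10). 10 + next roll (0) = 10. Cumulative: 72
Frame 7: OPEN (0+1=1). Cumulative: 73
Frame 8: SPARE (6+4=10). 10 + next roll (4) = 14. Cumulative: 87
Frame 9: OPEN (4+0=4). Cumulative: 91
Frame 10: SPARE. Sum of all frame-10 rolls (3+7+6) = 16. Cumulative: 107

Answer: 107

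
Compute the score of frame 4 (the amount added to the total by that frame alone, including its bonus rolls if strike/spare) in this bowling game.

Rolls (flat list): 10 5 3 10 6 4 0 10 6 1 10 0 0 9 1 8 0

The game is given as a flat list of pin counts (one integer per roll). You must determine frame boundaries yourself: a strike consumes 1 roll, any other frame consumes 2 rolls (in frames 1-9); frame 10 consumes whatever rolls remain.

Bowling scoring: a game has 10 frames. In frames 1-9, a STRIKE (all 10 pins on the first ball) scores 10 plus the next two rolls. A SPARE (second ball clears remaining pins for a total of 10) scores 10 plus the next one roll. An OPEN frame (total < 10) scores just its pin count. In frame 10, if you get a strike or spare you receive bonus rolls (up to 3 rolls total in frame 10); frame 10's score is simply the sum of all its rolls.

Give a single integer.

Frame 1: STRIKE. 10 + next two rolls (5+3) = 18. Cumulative: 18
Frame 2: OPEN (5+3=8). Cumulative: 26
Frame 3: STRIKE. 10 + next two rolls (6+4) = 20. Cumulative: 46
Frame 4: SPARE (6+4=10). 10 + next roll (0) = 10. Cumulative: 56
Frame 5: SPARE (0+10=10). 10 + next roll (6) = 16. Cumulative: 72
Frame 6: OPEN (6+1=7). Cumulative: 79

Answer: 10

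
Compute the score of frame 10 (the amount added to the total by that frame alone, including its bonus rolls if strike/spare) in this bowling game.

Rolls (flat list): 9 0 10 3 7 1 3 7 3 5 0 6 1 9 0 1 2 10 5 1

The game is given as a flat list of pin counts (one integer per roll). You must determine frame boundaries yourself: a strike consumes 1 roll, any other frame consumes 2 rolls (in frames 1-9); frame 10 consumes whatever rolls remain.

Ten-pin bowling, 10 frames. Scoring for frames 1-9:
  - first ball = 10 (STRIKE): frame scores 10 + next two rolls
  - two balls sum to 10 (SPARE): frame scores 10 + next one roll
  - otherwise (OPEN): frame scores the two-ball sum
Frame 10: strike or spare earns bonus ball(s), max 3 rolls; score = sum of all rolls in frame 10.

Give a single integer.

Frame 1: OPEN (9+0=9). Cumulative: 9
Frame 2: STRIKE. 10 + next two rolls (3+7) = 20. Cumulative: 29
Frame 3: SPARE (3+7=10). 10 + next roll (1) = 11. Cumulative: 40
Frame 4: OPEN (1+3=4). Cumulative: 44
Frame 5: SPARE (7+3=10). 10 + next roll (5) = 15. Cumulative: 59
Frame 6: OPEN (5+0=5). Cumulative: 64
Frame 7: OPEN (6+1=7). Cumulative: 71
Frame 8: OPEN (9+0=9). Cumulative: 80
Frame 9: OPEN (1+2=3). Cumulative: 83
Frame 10: STRIKE. Sum of all frame-10 rolls (10+5+1) = 16. Cumulative: 99

Answer: 16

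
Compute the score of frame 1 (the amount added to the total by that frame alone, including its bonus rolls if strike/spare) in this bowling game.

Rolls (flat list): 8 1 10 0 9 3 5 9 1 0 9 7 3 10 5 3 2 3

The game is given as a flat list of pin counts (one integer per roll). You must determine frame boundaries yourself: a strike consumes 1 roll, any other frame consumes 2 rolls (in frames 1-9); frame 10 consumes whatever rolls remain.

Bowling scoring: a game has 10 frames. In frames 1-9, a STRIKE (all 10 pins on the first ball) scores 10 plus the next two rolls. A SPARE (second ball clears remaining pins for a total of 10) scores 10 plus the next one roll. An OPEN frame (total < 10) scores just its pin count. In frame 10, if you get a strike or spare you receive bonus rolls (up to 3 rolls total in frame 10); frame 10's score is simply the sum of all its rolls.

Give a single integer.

Frame 1: OPEN (8+1=9). Cumulative: 9
Frame 2: STRIKE. 10 + next two rolls (0+9) = 19. Cumulative: 28
Frame 3: OPEN (0+9=9). Cumulative: 37

Answer: 9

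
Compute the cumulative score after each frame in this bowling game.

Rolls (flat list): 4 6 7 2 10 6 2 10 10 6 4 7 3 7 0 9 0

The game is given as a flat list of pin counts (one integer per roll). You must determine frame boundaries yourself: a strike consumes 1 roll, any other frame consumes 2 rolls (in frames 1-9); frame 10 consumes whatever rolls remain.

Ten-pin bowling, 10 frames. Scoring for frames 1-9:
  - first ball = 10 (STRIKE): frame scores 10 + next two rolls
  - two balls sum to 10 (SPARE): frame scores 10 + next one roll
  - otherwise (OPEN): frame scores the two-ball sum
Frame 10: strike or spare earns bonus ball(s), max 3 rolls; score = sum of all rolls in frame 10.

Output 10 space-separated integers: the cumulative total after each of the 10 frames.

Answer: 17 26 44 52 78 98 115 132 139 148

Derivation:
Frame 1: SPARE (4+6=10). 10 + next roll (7) = 17. Cumulative: 17
Frame 2: OPEN (7+2=9). Cumulative: 26
Frame 3: STRIKE. 10 + next two rolls (6+2) = 18. Cumulative: 44
Frame 4: OPEN (6+2=8). Cumulative: 52
Frame 5: STRIKE. 10 + next two rolls (10+6) = 26. Cumulative: 78
Frame 6: STRIKE. 10 + next two rolls (6+4) = 20. Cumulative: 98
Frame 7: SPARE (6+4=10). 10 + next roll (7) = 17. Cumulative: 115
Frame 8: SPARE (7+3=10). 10 + next roll (7) = 17. Cumulative: 132
Frame 9: OPEN (7+0=7). Cumulative: 139
Frame 10: OPEN. Sum of all frame-10 rolls (9+0) = 9. Cumulative: 148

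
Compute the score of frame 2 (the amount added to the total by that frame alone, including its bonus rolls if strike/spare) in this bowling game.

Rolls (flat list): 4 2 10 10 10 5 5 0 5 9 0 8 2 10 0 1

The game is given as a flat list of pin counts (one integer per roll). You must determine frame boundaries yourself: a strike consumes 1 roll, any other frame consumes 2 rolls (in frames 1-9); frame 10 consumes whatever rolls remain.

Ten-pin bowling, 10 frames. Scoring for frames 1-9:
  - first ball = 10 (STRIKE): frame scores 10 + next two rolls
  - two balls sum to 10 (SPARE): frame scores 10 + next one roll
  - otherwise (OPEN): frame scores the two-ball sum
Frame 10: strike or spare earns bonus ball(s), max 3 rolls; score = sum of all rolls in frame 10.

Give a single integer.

Frame 1: OPEN (4+2=6). Cumulative: 6
Frame 2: STRIKE. 10 + next two rolls (10+10) = 30. Cumulative: 36
Frame 3: STRIKE. 10 + next two rolls (10+5) = 25. Cumulative: 61
Frame 4: STRIKE. 10 + next two rolls (5+5) = 20. Cumulative: 81

Answer: 30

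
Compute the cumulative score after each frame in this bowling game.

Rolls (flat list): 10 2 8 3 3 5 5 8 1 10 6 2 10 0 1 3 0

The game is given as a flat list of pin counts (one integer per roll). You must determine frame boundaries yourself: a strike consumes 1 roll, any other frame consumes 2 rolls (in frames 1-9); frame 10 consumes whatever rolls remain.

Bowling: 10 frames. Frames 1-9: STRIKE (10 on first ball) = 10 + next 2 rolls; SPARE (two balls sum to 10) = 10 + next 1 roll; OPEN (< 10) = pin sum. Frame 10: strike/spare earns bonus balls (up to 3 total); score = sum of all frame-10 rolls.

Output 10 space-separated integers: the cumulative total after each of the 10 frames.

Answer: 20 33 39 57 66 84 92 103 104 107

Derivation:
Frame 1: STRIKE. 10 + next two rolls (2+8) = 20. Cumulative: 20
Frame 2: SPARE (2+8=10). 10 + next roll (3) = 13. Cumulative: 33
Frame 3: OPEN (3+3=6). Cumulative: 39
Frame 4: SPARE (5+5=10). 10 + next roll (8) = 18. Cumulative: 57
Frame 5: OPEN (8+1=9). Cumulative: 66
Frame 6: STRIKE. 10 + next two rolls (6+2) = 18. Cumulative: 84
Frame 7: OPEN (6+2=8). Cumulative: 92
Frame 8: STRIKE. 10 + next two rolls (0+1) = 11. Cumulative: 103
Frame 9: OPEN (0+1=1). Cumulative: 104
Frame 10: OPEN. Sum of all frame-10 rolls (3+0) = 3. Cumulative: 107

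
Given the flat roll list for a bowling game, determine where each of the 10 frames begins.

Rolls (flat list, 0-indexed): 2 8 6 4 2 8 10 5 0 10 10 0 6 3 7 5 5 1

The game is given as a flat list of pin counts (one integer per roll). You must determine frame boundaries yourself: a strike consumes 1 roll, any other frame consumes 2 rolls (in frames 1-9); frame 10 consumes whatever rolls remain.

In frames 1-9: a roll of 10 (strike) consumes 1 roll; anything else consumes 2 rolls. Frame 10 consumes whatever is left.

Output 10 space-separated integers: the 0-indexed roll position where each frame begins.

Frame 1 starts at roll index 0: rolls=2,8 (sum=10), consumes 2 rolls
Frame 2 starts at roll index 2: rolls=6,4 (sum=10), consumes 2 rolls
Frame 3 starts at roll index 4: rolls=2,8 (sum=10), consumes 2 rolls
Frame 4 starts at roll index 6: roll=10 (strike), consumes 1 roll
Frame 5 starts at roll index 7: rolls=5,0 (sum=5), consumes 2 rolls
Frame 6 starts at roll index 9: roll=10 (strike), consumes 1 roll
Frame 7 starts at roll index 10: roll=10 (strike), consumes 1 roll
Frame 8 starts at roll index 11: rolls=0,6 (sum=6), consumes 2 rolls
Frame 9 starts at roll index 13: rolls=3,7 (sum=10), consumes 2 rolls
Frame 10 starts at roll index 15: 3 remaining rolls

Answer: 0 2 4 6 7 9 10 11 13 15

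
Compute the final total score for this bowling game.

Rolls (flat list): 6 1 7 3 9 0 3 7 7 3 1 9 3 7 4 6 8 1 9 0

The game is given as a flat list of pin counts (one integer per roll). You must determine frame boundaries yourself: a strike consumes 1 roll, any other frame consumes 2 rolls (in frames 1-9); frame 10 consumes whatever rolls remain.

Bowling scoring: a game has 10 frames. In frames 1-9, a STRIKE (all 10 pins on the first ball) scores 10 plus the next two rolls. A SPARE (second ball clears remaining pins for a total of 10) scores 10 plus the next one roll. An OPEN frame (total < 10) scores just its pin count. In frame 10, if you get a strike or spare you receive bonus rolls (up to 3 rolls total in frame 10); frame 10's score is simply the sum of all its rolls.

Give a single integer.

Frame 1: OPEN (6+1=7). Cumulative: 7
Frame 2: SPARE (7+3=10). 10 + next roll (9) = 19. Cumulative: 26
Frame 3: OPEN (9+0=9). Cumulative: 35
Frame 4: SPARE (3+7=10). 10 + next roll (7) = 17. Cumulative: 52
Frame 5: SPARE (7+3=10). 10 + next roll (1) = 11. Cumulative: 63
Frame 6: SPARE (1+9=10). 10 + next roll (3) = 13. Cumulative: 76
Frame 7: SPARE (3+7=10). 10 + next roll (4) = 14. Cumulative: 90
Frame 8: SPARE (4+6=10). 10 + next roll (8) = 18. Cumulative: 108
Frame 9: OPEN (8+1=9). Cumulative: 117
Frame 10: OPEN. Sum of all frame-10 rolls (9+0) = 9. Cumulative: 126

Answer: 126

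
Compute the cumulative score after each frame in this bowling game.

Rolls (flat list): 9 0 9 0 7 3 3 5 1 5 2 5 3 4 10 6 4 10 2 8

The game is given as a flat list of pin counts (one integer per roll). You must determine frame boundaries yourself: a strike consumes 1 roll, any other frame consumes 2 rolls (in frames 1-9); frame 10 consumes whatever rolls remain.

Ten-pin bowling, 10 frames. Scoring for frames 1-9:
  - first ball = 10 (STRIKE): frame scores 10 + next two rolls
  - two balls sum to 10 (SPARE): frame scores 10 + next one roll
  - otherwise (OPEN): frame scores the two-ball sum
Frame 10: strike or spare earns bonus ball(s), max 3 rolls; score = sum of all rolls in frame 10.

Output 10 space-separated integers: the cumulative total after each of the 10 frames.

Frame 1: OPEN (9+0=9). Cumulative: 9
Frame 2: OPEN (9+0=9). Cumulative: 18
Frame 3: SPARE (7+3=10). 10 + next roll (3) = 13. Cumulative: 31
Frame 4: OPEN (3+5=8). Cumulative: 39
Frame 5: OPEN (1+5=6). Cumulative: 45
Frame 6: OPEN (2+5=7). Cumulative: 52
Frame 7: OPEN (3+4=7). Cumulative: 59
Frame 8: STRIKE. 10 + next two rolls (6+4) = 20. Cumulative: 79
Frame 9: SPARE (6+4=10). 10 + next roll (10) = 20. Cumulative: 99
Frame 10: STRIKE. Sum of all frame-10 rolls (10+2+8) = 20. Cumulative: 119

Answer: 9 18 31 39 45 52 59 79 99 119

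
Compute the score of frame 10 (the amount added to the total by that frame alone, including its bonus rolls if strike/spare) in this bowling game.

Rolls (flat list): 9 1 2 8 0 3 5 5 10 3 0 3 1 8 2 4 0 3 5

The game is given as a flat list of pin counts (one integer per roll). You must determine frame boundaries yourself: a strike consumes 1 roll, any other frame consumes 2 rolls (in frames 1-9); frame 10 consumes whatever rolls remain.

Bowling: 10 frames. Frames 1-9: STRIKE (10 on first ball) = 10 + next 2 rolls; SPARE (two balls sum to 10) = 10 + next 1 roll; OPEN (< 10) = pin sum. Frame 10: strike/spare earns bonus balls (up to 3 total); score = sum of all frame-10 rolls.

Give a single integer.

Frame 1: SPARE (9+1=10). 10 + next roll (2) = 12. Cumulative: 12
Frame 2: SPARE (2+8=10). 10 + next roll (0) = 10. Cumulative: 22
Frame 3: OPEN (0+3=3). Cumulative: 25
Frame 4: SPARE (5+5=10). 10 + next roll (10) = 20. Cumulative: 45
Frame 5: STRIKE. 10 + next two rolls (3+0) = 13. Cumulative: 58
Frame 6: OPEN (3+0=3). Cumulative: 61
Frame 7: OPEN (3+1=4). Cumulative: 65
Frame 8: SPARE (8+2=10). 10 + next roll (4) = 14. Cumulative: 79
Frame 9: OPEN (4+0=4). Cumulative: 83
Frame 10: OPEN. Sum of all frame-10 rolls (3+5) = 8. Cumulative: 91

Answer: 8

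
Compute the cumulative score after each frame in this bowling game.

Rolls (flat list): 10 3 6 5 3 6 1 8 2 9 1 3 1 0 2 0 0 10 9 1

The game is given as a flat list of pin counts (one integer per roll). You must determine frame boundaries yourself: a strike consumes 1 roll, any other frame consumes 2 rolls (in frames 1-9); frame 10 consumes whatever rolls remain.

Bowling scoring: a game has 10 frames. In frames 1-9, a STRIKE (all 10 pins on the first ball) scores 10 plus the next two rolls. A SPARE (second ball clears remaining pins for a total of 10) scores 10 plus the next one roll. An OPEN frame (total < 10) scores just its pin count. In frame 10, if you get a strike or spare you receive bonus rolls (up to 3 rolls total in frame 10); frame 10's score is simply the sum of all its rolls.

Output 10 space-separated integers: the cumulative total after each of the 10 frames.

Frame 1: STRIKE. 10 + next two rolls (3+6) = 19. Cumulative: 19
Frame 2: OPEN (3+6=9). Cumulative: 28
Frame 3: OPEN (5+3=8). Cumulative: 36
Frame 4: OPEN (6+1=7). Cumulative: 43
Frame 5: SPARE (8+2=10). 10 + next roll (9) = 19. Cumulative: 62
Frame 6: SPARE (9+1=10). 10 + next roll (3) = 13. Cumulative: 75
Frame 7: OPEN (3+1=4). Cumulative: 79
Frame 8: OPEN (0+2=2). Cumulative: 81
Frame 9: OPEN (0+0=0). Cumulative: 81
Frame 10: STRIKE. Sum of all frame-10 rolls (10+9+1) = 20. Cumulative: 101

Answer: 19 28 36 43 62 75 79 81 81 101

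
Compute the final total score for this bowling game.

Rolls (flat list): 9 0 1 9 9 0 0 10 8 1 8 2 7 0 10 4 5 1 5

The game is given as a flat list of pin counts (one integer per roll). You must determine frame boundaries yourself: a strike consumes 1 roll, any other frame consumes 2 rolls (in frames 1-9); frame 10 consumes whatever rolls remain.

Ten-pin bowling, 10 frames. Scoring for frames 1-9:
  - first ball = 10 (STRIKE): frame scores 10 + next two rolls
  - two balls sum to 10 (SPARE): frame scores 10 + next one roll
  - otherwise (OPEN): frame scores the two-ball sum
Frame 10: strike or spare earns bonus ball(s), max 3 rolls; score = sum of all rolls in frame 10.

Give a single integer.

Frame 1: OPEN (9+0=9). Cumulative: 9
Frame 2: SPARE (1+9=10). 10 + next roll (9) = 19. Cumulative: 28
Frame 3: OPEN (9+0=9). Cumulative: 37
Frame 4: SPARE (0+10=10). 10 + next roll (8) = 18. Cumulative: 55
Frame 5: OPEN (8+1=9). Cumulative: 64
Frame 6: SPARE (8+2=10). 10 + next roll (7) = 17. Cumulative: 81
Frame 7: OPEN (7+0=7). Cumulative: 88
Frame 8: STRIKE. 10 + next two rolls (4+5) = 19. Cumulative: 107
Frame 9: OPEN (4+5=9). Cumulative: 116
Frame 10: OPEN. Sum of all frame-10 rolls (1+5) = 6. Cumulative: 122

Answer: 122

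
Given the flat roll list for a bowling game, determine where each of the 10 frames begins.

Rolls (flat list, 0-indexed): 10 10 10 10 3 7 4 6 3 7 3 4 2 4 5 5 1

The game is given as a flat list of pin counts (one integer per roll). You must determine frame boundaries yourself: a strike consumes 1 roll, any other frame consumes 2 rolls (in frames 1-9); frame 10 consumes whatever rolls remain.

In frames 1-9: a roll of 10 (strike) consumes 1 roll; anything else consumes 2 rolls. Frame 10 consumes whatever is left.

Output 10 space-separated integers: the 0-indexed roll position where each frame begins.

Frame 1 starts at roll index 0: roll=10 (strike), consumes 1 roll
Frame 2 starts at roll index 1: roll=10 (strike), consumes 1 roll
Frame 3 starts at roll index 2: roll=10 (strike), consumes 1 roll
Frame 4 starts at roll index 3: roll=10 (strike), consumes 1 roll
Frame 5 starts at roll index 4: rolls=3,7 (sum=10), consumes 2 rolls
Frame 6 starts at roll index 6: rolls=4,6 (sum=10), consumes 2 rolls
Frame 7 starts at roll index 8: rolls=3,7 (sum=10), consumes 2 rolls
Frame 8 starts at roll index 10: rolls=3,4 (sum=7), consumes 2 rolls
Frame 9 starts at roll index 12: rolls=2,4 (sum=6), consumes 2 rolls
Frame 10 starts at roll index 14: 3 remaining rolls

Answer: 0 1 2 3 4 6 8 10 12 14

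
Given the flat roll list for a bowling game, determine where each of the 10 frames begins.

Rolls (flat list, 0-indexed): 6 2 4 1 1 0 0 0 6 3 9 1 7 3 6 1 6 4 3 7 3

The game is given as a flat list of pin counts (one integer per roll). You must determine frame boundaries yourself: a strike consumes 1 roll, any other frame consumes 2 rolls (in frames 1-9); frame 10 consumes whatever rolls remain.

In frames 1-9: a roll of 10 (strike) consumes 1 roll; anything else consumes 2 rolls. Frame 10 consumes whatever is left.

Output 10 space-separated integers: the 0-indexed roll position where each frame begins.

Answer: 0 2 4 6 8 10 12 14 16 18

Derivation:
Frame 1 starts at roll index 0: rolls=6,2 (sum=8), consumes 2 rolls
Frame 2 starts at roll index 2: rolls=4,1 (sum=5), consumes 2 rolls
Frame 3 starts at roll index 4: rolls=1,0 (sum=1), consumes 2 rolls
Frame 4 starts at roll index 6: rolls=0,0 (sum=0), consumes 2 rolls
Frame 5 starts at roll index 8: rolls=6,3 (sum=9), consumes 2 rolls
Frame 6 starts at roll index 10: rolls=9,1 (sum=10), consumes 2 rolls
Frame 7 starts at roll index 12: rolls=7,3 (sum=10), consumes 2 rolls
Frame 8 starts at roll index 14: rolls=6,1 (sum=7), consumes 2 rolls
Frame 9 starts at roll index 16: rolls=6,4 (sum=10), consumes 2 rolls
Frame 10 starts at roll index 18: 3 remaining rolls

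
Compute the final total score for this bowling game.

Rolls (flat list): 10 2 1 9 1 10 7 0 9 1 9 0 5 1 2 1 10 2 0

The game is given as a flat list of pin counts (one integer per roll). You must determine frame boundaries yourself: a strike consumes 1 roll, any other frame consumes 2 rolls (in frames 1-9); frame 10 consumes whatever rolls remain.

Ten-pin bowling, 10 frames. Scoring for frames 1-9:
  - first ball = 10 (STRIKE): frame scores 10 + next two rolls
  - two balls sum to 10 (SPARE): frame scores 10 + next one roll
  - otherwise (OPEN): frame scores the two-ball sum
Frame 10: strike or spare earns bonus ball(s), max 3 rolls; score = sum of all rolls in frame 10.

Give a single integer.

Answer: 109

Derivation:
Frame 1: STRIKE. 10 + next two rolls (2+1) = 13. Cumulative: 13
Frame 2: OPEN (2+1=3). Cumulative: 16
Frame 3: SPARE (9+1=10). 10 + next roll (10) = 20. Cumulative: 36
Frame 4: STRIKE. 10 + next two rolls (7+0) = 17. Cumulative: 53
Frame 5: OPEN (7+0=7). Cumulative: 60
Frame 6: SPARE (9+1=10). 10 + next roll (9) = 19. Cumulative: 79
Frame 7: OPEN (9+0=9). Cumulative: 88
Frame 8: OPEN (5+1=6). Cumulative: 94
Frame 9: OPEN (2+1=3). Cumulative: 97
Frame 10: STRIKE. Sum of all frame-10 rolls (10+2+0) = 12. Cumulative: 109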